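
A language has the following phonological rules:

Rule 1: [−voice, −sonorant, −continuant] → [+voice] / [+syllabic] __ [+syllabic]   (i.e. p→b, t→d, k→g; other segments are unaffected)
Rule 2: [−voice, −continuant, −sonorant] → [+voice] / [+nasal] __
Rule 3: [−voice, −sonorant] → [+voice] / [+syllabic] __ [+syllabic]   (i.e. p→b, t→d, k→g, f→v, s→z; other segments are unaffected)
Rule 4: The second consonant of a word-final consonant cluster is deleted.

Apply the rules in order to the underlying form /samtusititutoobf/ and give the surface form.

Rule 1 (intervocalic voicing): /t/ is a voiceless stop between vowels /i/ and /i/, so it voices to [d]. /t/ is a voiceless stop between vowels /i/ and /u/, so it voices to [d]. /t/ is a voiceless stop between vowels /u/ and /o/, so it voices to [d]. /samtusititutoobf/ → samtusididudoobf.
Rule 2 (post-nasal voicing): /t/ is a voiceless stop immediately after the nasal /m/, so it voices to [d]. /samtusididudoobf/ → samdusididudoobf.
Rule 3 (intervocalic voicing): /s/ is a voiceless obstruent between vowels /u/ and /i/, so it voices to [z]. /samdusididudoobf/ → samduzididudoobf.
Rule 4 (final cluster simplification): /f/ is the second consonant of a word-final cluster /bf/, so it deletes. /samduzididudoobf/ → samduzididudoob.

samduzididudoob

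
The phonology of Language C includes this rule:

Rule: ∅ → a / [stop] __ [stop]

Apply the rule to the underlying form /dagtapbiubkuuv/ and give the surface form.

/g/ and /t/ form a stop–stop cluster, so [a] is inserted between them.
/p/ and /b/ form a stop–stop cluster, so [a] is inserted between them.
/b/ and /k/ form a stop–stop cluster, so [a] is inserted between them.
Surface form: [dagatapabiubakuuv].

dagatapabiubakuuv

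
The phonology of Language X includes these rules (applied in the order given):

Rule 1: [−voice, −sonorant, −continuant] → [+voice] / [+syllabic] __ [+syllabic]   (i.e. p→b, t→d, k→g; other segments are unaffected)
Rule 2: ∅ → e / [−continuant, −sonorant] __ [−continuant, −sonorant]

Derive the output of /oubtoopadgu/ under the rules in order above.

Rule 1 (intervocalic voicing): /p/ is a voiceless stop between vowels /o/ and /a/, so it voices to [b]. /oubtoopadgu/ → oubtoobadgu.
Rule 2 (stop-cluster e-epenthesis): /b/ and /t/ form a stop–stop cluster, so [e] is inserted between them. /d/ and /g/ form a stop–stop cluster, so [e] is inserted between them. /oubtoobadgu/ → oubetoobadegu.

oubetoobadegu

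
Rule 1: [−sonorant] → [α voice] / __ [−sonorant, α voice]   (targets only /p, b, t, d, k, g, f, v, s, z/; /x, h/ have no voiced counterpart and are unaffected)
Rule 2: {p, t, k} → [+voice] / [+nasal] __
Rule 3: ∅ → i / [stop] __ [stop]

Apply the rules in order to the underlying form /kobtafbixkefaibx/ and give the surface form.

kopitavbixkefaipx

Rule 1 (regressive voicing assimilation): /b/ precedes the voiceless obstruent /t/, so it devoices to [p] by assimilation. /f/ precedes the voiced obstruent /b/, so it voices to [v] by assimilation. /b/ precedes the voiceless obstruent /x/, so it devoices to [p] by assimilation. /kobtafbixkefaibx/ → koptavbixkefaipx.
Rule 2 (post-nasal voicing): no segment meets the environment; /koptavbixkefaipx/ is unchanged.
Rule 3 (stop-cluster i-epenthesis): /p/ and /t/ form a stop–stop cluster, so [i] is inserted between them. /koptavbixkefaipx/ → kopitavbixkefaipx.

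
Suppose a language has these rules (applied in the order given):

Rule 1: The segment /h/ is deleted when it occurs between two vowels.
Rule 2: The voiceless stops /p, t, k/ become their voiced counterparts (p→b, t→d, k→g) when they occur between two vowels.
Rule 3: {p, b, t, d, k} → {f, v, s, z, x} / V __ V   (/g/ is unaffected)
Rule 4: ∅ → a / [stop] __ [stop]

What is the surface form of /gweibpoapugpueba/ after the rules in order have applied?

Rule 1 (intervocalic h-deletion): no segment meets the environment; /gweibpoapugpueba/ is unchanged.
Rule 2 (intervocalic voicing): /p/ is a voiceless stop between vowels /a/ and /u/, so it voices to [b]. /gweibpoapugpueba/ → gweibpoabugpueba.
Rule 3 (intervocalic spirantization): /b/ is a stop between vowels /a/ and /u/, so it spirantizes to the fricative [v]. /b/ is a stop between vowels /e/ and /a/, so it spirantizes to the fricative [v]. /gweibpoabugpueba/ → gweibpoavugpueva.
Rule 4 (stop-cluster a-epenthesis): /b/ and /p/ form a stop–stop cluster, so [a] is inserted between them. /g/ and /p/ form a stop–stop cluster, so [a] is inserted between them. /gweibpoavugpueva/ → gweibapoavugapueva.

gweibapoavugapueva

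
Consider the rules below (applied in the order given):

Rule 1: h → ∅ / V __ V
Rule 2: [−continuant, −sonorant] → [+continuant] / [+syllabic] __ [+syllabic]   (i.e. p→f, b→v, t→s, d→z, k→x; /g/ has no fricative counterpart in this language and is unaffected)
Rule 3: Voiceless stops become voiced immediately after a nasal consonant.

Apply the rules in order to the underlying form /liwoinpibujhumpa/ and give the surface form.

liwoinbivujhumba

Rule 1 (intervocalic h-deletion): no segment meets the environment; /liwoinpibujhumpa/ is unchanged.
Rule 2 (intervocalic spirantization): /b/ is a stop between vowels /i/ and /u/, so it spirantizes to the fricative [v]. /liwoinpibujhumpa/ → liwoinpivujhumpa.
Rule 3 (post-nasal voicing): /p/ is a voiceless stop immediately after the nasal /n/, so it voices to [b]. /p/ is a voiceless stop immediately after the nasal /m/, so it voices to [b]. /liwoinpivujhumpa/ → liwoinbivujhumba.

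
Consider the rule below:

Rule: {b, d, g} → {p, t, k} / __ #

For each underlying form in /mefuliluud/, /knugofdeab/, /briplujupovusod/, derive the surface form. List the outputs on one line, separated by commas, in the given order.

mefuliluut, knugofdeap, briplujupovusot

/mefuliluud/: /d/ is a voiced stop in word-final position, so it devoices to [t]. → [mefuliluut].
/knugofdeab/: /b/ is a voiced stop in word-final position, so it devoices to [p]. → [knugofdeap].
/briplujupovusod/: /d/ is a voiced stop in word-final position, so it devoices to [t]. → [briplujupovusot].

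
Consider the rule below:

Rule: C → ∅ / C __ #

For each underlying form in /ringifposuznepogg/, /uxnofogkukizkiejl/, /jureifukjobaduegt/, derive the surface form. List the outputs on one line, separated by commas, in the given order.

/ringifposuznepogg/: /g/ is the second consonant of a word-final cluster /gg/, so it deletes. → [ringifposuznepog].
/uxnofogkukizkiejl/: /l/ is the second consonant of a word-final cluster /jl/, so it deletes. → [uxnofogkukizkiej].
/jureifukjobaduegt/: /t/ is the second consonant of a word-final cluster /gt/, so it deletes. → [jureifukjobadueg].

ringifposuznepog, uxnofogkukizkiej, jureifukjobadueg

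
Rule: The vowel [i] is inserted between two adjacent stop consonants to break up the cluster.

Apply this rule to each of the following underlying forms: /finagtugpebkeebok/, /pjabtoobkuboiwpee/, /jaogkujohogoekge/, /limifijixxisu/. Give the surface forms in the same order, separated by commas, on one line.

finagitugipebikeebok, pjabitoobikuboiwpee, jaogikujohogoekige, limifijixxisu

/finagtugpebkeebok/: /g/ and /t/ form a stop–stop cluster, so [i] is inserted between them. /g/ and /p/ form a stop–stop cluster, so [i] is inserted between them. /b/ and /k/ form a stop–stop cluster, so [i] is inserted between them. → [finagitugipebikeebok].
/pjabtoobkuboiwpee/: /b/ and /t/ form a stop–stop cluster, so [i] is inserted between them. /b/ and /k/ form a stop–stop cluster, so [i] is inserted between them. → [pjabitoobikuboiwpee].
/jaogkujohogoekge/: /g/ and /k/ form a stop–stop cluster, so [i] is inserted between them. /k/ and /g/ form a stop–stop cluster, so [i] is inserted between them. → [jaogikujohogoekige].
/limifijixxisu/: the rule's environment is not met; surfaces unchanged as [limifijixxisu].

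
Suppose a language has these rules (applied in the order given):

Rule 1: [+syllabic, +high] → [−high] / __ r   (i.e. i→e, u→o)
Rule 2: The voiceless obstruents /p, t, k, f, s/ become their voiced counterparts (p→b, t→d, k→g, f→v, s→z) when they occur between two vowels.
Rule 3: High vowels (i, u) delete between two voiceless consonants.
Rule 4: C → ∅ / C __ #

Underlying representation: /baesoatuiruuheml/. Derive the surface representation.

Rule 1 (pre-rhotic lowering): /i/ is a high vowel immediately before /r/, so it lowers to [e]. /baesoatuiruuheml/ → baesoatueruuheml.
Rule 2 (intervocalic voicing): /s/ is a voiceless obstruent between vowels /e/ and /o/, so it voices to [z]. /t/ is a voiceless obstruent between vowels /a/ and /u/, so it voices to [d]. /baesoatueruuheml/ → baezoadueruuheml.
Rule 3 (high vowel syncope): no segment meets the environment; /baezoadueruuheml/ is unchanged.
Rule 4 (final cluster simplification): /l/ is the second consonant of a word-final cluster /ml/, so it deletes. /baezoadueruuheml/ → baezoadueruuhem.

baezoadueruuhem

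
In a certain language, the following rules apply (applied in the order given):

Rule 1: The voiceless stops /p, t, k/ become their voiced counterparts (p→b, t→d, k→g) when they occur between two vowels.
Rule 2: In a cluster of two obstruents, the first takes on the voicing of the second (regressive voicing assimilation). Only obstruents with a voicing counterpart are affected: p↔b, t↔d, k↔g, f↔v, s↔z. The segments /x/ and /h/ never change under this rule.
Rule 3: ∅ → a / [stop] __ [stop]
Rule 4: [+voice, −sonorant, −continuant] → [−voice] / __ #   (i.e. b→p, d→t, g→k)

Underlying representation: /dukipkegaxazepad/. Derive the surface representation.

Rule 1 (intervocalic voicing): /k/ is a voiceless stop between vowels /u/ and /i/, so it voices to [g]. /p/ is a voiceless stop between vowels /e/ and /a/, so it voices to [b]. /dukipkegaxazepad/ → dugipkegaxazebad.
Rule 2 (regressive voicing assimilation): no segment meets the environment; /dugipkegaxazebad/ is unchanged.
Rule 3 (stop-cluster a-epenthesis): /p/ and /k/ form a stop–stop cluster, so [a] is inserted between them. /dugipkegaxazebad/ → dugipakegaxazebad.
Rule 4 (final devoicing): /d/ is a voiced stop in word-final position, so it devoices to [t]. /dugipakegaxazebad/ → dugipakegaxazebat.

dugipakegaxazebat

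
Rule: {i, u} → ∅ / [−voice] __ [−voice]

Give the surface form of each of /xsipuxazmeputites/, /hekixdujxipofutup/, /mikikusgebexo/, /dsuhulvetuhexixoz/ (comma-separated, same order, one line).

xspxazmepttes, hekxdujxpoftp, mikksgebexo, dshulvethexxoz

/xsipuxazmeputites/: /i/ is a high vowel flanked by voiceless consonants /s/ and /p/, so it deletes. /u/ is a high vowel flanked by voiceless consonants /p/ and /x/, so it deletes. /u/ is a high vowel flanked by voiceless consonants /p/ and /t/, so it deletes. /i/ is a high vowel flanked by voiceless consonants /t/ and /t/, so it deletes. → [xspxazmepttes].
/hekixdujxipofutup/: /i/ is a high vowel flanked by voiceless consonants /k/ and /x/, so it deletes. /i/ is a high vowel flanked by voiceless consonants /x/ and /p/, so it deletes. /u/ is a high vowel flanked by voiceless consonants /f/ and /t/, so it deletes. /u/ is a high vowel flanked by voiceless consonants /t/ and /p/, so it deletes. → [hekxdujxpoftp].
/mikikusgebexo/: /i/ is a high vowel flanked by voiceless consonants /k/ and /k/, so it deletes. /u/ is a high vowel flanked by voiceless consonants /k/ and /s/, so it deletes. → [mikksgebexo].
/dsuhulvetuhexixoz/: /u/ is a high vowel flanked by voiceless consonants /s/ and /h/, so it deletes. /u/ is a high vowel flanked by voiceless consonants /t/ and /h/, so it deletes. /i/ is a high vowel flanked by voiceless consonants /x/ and /x/, so it deletes. → [dshulvethexxoz].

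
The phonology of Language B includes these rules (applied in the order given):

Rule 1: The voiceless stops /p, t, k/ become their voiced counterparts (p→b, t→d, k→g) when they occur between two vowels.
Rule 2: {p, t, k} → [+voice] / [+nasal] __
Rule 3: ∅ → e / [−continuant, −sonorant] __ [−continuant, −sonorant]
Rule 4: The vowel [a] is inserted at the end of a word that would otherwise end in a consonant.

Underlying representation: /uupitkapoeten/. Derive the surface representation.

uubitekaboedena

Rule 1 (intervocalic voicing): /p/ is a voiceless stop between vowels /u/ and /i/, so it voices to [b]. /p/ is a voiceless stop between vowels /a/ and /o/, so it voices to [b]. /t/ is a voiceless stop between vowels /e/ and /e/, so it voices to [d]. /uupitkapoeten/ → uubitkaboeden.
Rule 2 (post-nasal voicing): no segment meets the environment; /uubitkaboeden/ is unchanged.
Rule 3 (stop-cluster e-epenthesis): /t/ and /k/ form a stop–stop cluster, so [e] is inserted between them. /uubitkaboeden/ → uubitekaboeden.
Rule 4 (final a-epenthesis): the form ends in the consonant /n/, so [a] is inserted word-finally. /uubitekaboeden/ → uubitekaboedena.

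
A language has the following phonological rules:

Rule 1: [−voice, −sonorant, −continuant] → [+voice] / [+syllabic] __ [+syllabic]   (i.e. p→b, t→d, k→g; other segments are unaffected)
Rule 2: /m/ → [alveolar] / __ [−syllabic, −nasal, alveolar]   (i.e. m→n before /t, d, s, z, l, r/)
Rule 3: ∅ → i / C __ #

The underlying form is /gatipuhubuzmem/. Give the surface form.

gadibuhubuzmemi

Rule 1 (intervocalic voicing): /t/ is a voiceless stop between vowels /a/ and /i/, so it voices to [d]. /p/ is a voiceless stop between vowels /i/ and /u/, so it voices to [b]. /gatipuhubuzmem/ → gadibuhubuzmem.
Rule 2 (nasal place assimilation): no segment meets the environment; /gadibuhubuzmem/ is unchanged.
Rule 3 (final i-epenthesis): the form ends in the consonant /m/, so [i] is inserted word-finally. /gadibuhubuzmem/ → gadibuhubuzmemi.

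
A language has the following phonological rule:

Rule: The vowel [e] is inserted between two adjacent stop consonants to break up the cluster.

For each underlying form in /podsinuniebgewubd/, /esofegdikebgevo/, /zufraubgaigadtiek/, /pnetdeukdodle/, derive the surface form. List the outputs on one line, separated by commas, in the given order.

podsinuniebegewubed, esofegedikebegevo, zufraubegaigadetiek, pnetedeukedodle

/podsinuniebgewubd/: /b/ and /g/ form a stop–stop cluster, so [e] is inserted between them. /b/ and /d/ form a stop–stop cluster, so [e] is inserted between them. → [podsinuniebegewubed].
/esofegdikebgevo/: /g/ and /d/ form a stop–stop cluster, so [e] is inserted between them. /b/ and /g/ form a stop–stop cluster, so [e] is inserted between them. → [esofegedikebegevo].
/zufraubgaigadtiek/: /b/ and /g/ form a stop–stop cluster, so [e] is inserted between them. /d/ and /t/ form a stop–stop cluster, so [e] is inserted between them. → [zufraubegaigadetiek].
/pnetdeukdodle/: /t/ and /d/ form a stop–stop cluster, so [e] is inserted between them. /k/ and /d/ form a stop–stop cluster, so [e] is inserted between them. → [pnetedeukedodle].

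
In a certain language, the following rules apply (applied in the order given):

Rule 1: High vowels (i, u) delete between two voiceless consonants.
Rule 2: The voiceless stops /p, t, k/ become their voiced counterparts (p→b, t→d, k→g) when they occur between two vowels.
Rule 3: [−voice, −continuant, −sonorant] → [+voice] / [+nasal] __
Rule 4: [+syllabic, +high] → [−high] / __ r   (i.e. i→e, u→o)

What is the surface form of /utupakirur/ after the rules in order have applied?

Rule 1 (high vowel syncope): /u/ is a high vowel flanked by voiceless consonants /t/ and /p/, so it deletes. /utupakirur/ → utpakirur.
Rule 2 (intervocalic voicing): /k/ is a voiceless stop between vowels /a/ and /i/, so it voices to [g]. /utpakirur/ → utpagirur.
Rule 3 (post-nasal voicing): no segment meets the environment; /utpagirur/ is unchanged.
Rule 4 (pre-rhotic lowering): /i/ is a high vowel immediately before /r/, so it lowers to [e]. /u/ is a high vowel immediately before /r/, so it lowers to [o]. /utpagirur/ → utpageror.

utpageror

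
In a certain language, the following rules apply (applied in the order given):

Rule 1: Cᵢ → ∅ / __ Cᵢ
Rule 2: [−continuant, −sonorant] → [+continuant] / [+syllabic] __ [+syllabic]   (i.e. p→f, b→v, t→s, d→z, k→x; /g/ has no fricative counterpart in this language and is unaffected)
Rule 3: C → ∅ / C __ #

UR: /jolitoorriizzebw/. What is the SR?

jolisooriizeb

Rule 1 (degemination): /rr/ is a geminate; the first /r/ deletes. /zz/ is a geminate; the first /z/ deletes. /jolitoorriizzebw/ → jolitooriizebw.
Rule 2 (intervocalic spirantization): /t/ is a stop between vowels /i/ and /o/, so it spirantizes to the fricative [s]. /jolitooriizebw/ → jolisooriizebw.
Rule 3 (final cluster simplification): /w/ is the second consonant of a word-final cluster /bw/, so it deletes. /jolisooriizebw/ → jolisooriizeb.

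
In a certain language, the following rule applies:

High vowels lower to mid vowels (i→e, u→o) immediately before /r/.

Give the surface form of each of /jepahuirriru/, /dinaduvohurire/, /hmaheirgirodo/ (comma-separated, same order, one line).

jepahuerreru, dinaduvohorere, hmaheergerodo

/jepahuirriru/: /i/ is a high vowel immediately before /r/, so it lowers to [e]. /i/ is a high vowel immediately before /r/, so it lowers to [e]. → [jepahuerreru].
/dinaduvohurire/: /u/ is a high vowel immediately before /r/, so it lowers to [o]. /i/ is a high vowel immediately before /r/, so it lowers to [e]. → [dinaduvohorere].
/hmaheirgirodo/: /i/ is a high vowel immediately before /r/, so it lowers to [e]. /i/ is a high vowel immediately before /r/, so it lowers to [e]. → [hmaheergerodo].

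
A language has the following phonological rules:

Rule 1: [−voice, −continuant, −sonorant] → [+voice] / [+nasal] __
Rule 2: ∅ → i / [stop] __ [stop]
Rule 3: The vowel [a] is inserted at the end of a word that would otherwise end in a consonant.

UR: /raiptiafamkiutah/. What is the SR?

raipitiafamgiutaha

Rule 1 (post-nasal voicing): /k/ is a voiceless stop immediately after the nasal /m/, so it voices to [g]. /raiptiafamkiutah/ → raiptiafamgiutah.
Rule 2 (stop-cluster i-epenthesis): /p/ and /t/ form a stop–stop cluster, so [i] is inserted between them. /raiptiafamgiutah/ → raipitiafamgiutah.
Rule 3 (final a-epenthesis): the form ends in the consonant /h/, so [a] is inserted word-finally. /raipitiafamgiutah/ → raipitiafamgiutaha.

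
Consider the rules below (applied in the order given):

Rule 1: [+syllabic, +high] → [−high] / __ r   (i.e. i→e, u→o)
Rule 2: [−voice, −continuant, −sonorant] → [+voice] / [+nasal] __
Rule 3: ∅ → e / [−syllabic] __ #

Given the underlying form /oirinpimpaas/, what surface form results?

Rule 1 (pre-rhotic lowering): /i/ is a high vowel immediately before /r/, so it lowers to [e]. /oirinpimpaas/ → oerinpimpaas.
Rule 2 (post-nasal voicing): /p/ is a voiceless stop immediately after the nasal /n/, so it voices to [b]. /p/ is a voiceless stop immediately after the nasal /m/, so it voices to [b]. /oerinpimpaas/ → oerinbimbaas.
Rule 3 (final e-epenthesis): the form ends in the consonant /s/, so [e] is inserted word-finally. /oerinbimbaas/ → oerinbimbaase.

oerinbimbaase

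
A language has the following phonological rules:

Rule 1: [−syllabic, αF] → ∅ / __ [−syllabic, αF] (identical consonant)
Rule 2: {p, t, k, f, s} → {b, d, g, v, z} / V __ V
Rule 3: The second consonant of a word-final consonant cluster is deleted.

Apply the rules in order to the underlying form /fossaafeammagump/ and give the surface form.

Rule 1 (degemination): /ss/ is a geminate; the first /s/ deletes. /mm/ is a geminate; the first /m/ deletes. /fossaafeammagump/ → fosaafeamagump.
Rule 2 (intervocalic voicing): /s/ is a voiceless obstruent between vowels /o/ and /a/, so it voices to [z]. /f/ is a voiceless obstruent between vowels /a/ and /e/, so it voices to [v]. /fosaafeamagump/ → fozaaveamagump.
Rule 3 (final cluster simplification): /p/ is the second consonant of a word-final cluster /mp/, so it deletes. /fozaaveamagump/ → fozaaveamagum.

fozaaveamagum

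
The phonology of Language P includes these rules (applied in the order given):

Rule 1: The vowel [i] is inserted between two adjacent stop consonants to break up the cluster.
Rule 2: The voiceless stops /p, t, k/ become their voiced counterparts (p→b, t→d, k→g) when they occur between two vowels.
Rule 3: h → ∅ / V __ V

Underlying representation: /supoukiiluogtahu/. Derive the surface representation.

subougiiluogidau

Rule 1 (stop-cluster i-epenthesis): /g/ and /t/ form a stop–stop cluster, so [i] is inserted between them. /supoukiiluogtahu/ → supoukiiluogitahu.
Rule 2 (intervocalic voicing): /p/ is a voiceless stop between vowels /u/ and /o/, so it voices to [b]. /k/ is a voiceless stop between vowels /u/ and /i/, so it voices to [g]. /t/ is a voiceless stop between vowels /i/ and /a/, so it voices to [d]. /supoukiiluogitahu/ → subougiiluogidahu.
Rule 3 (intervocalic h-deletion): /h/ occurs between vowels /a/ and /u/, so it deletes. /subougiiluogidahu/ → subougiiluogidau.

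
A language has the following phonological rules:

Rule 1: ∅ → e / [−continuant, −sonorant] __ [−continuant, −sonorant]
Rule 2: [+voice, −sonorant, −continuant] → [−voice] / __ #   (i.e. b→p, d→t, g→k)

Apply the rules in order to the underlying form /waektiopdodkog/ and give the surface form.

Rule 1 (stop-cluster e-epenthesis): /k/ and /t/ form a stop–stop cluster, so [e] is inserted between them. /p/ and /d/ form a stop–stop cluster, so [e] is inserted between them. /d/ and /k/ form a stop–stop cluster, so [e] is inserted between them. /waektiopdodkog/ → waeketiopedodekog.
Rule 2 (final devoicing): /g/ is a voiced stop in word-final position, so it devoices to [k]. /waeketiopedodekog/ → waeketiopedodekok.

waeketiopedodekok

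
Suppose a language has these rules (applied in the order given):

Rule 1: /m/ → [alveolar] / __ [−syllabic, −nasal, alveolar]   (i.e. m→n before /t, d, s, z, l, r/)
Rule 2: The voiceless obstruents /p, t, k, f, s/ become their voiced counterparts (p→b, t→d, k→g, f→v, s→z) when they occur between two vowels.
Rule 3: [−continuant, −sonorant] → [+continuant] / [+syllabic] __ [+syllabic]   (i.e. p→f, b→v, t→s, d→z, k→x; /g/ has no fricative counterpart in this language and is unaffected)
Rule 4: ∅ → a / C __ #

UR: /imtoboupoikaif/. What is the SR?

intovouvoigaifa

Rule 1 (nasal place assimilation): /m/ precedes the alveolar consonant /t/, so it assimilates in place to [n]. /imtoboupoikaif/ → intoboupoikaif.
Rule 2 (intervocalic voicing): /p/ is a voiceless obstruent between vowels /u/ and /o/, so it voices to [b]. /k/ is a voiceless obstruent between vowels /i/ and /a/, so it voices to [g]. /intoboupoikaif/ → intobouboigaif.
Rule 3 (intervocalic spirantization): /b/ is a stop between vowels /o/ and /o/, so it spirantizes to the fricative [v]. /b/ is a stop between vowels /u/ and /o/, so it spirantizes to the fricative [v]. /intobouboigaif/ → intovouvoigaif.
Rule 4 (final a-epenthesis): the form ends in the consonant /f/, so [a] is inserted word-finally. /intovouvoigaif/ → intovouvoigaifa.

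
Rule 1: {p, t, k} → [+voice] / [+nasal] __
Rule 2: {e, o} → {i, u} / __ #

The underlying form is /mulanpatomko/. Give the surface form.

mulanbatomgu

Rule 1 (post-nasal voicing): /p/ is a voiceless stop immediately after the nasal /n/, so it voices to [b]. /k/ is a voiceless stop immediately after the nasal /m/, so it voices to [g]. /mulanpatomko/ → mulanbatomgo.
Rule 2 (final vowel raising): /o/ is a mid vowel in word-final position, so it raises to [u]. /mulanbatomgo/ → mulanbatomgu.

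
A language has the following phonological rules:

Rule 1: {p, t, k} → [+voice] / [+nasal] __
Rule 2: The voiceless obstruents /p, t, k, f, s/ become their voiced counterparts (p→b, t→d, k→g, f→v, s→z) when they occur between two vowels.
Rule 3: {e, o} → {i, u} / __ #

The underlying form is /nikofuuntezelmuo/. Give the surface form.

nigovuundezelmuu

Rule 1 (post-nasal voicing): /t/ is a voiceless stop immediately after the nasal /n/, so it voices to [d]. /nikofuuntezelmuo/ → nikofuundezelmuo.
Rule 2 (intervocalic voicing): /k/ is a voiceless obstruent between vowels /i/ and /o/, so it voices to [g]. /f/ is a voiceless obstruent between vowels /o/ and /u/, so it voices to [v]. /nikofuundezelmuo/ → nigovuundezelmuo.
Rule 3 (final vowel raising): /o/ is a mid vowel in word-final position, so it raises to [u]. /nigovuundezelmuo/ → nigovuundezelmuu.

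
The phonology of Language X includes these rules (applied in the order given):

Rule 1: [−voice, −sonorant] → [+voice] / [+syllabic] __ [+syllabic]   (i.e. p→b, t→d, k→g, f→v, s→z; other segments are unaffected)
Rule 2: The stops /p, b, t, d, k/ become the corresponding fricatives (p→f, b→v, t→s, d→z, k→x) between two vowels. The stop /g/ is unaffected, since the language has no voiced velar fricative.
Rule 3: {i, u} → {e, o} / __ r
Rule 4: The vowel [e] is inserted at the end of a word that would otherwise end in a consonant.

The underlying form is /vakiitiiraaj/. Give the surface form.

vagiizieraaje

Rule 1 (intervocalic voicing): /k/ is a voiceless obstruent between vowels /a/ and /i/, so it voices to [g]. /t/ is a voiceless obstruent between vowels /i/ and /i/, so it voices to [d]. /vakiitiiraaj/ → vagiidiiraaj.
Rule 2 (intervocalic spirantization): /d/ is a stop between vowels /i/ and /i/, so it spirantizes to the fricative [z]. /vagiidiiraaj/ → vagiiziiraaj.
Rule 3 (pre-rhotic lowering): /i/ is a high vowel immediately before /r/, so it lowers to [e]. /vagiiziiraaj/ → vagiizieraaj.
Rule 4 (final e-epenthesis): the form ends in the consonant /j/, so [e] is inserted word-finally. /vagiizieraaj/ → vagiizieraaje.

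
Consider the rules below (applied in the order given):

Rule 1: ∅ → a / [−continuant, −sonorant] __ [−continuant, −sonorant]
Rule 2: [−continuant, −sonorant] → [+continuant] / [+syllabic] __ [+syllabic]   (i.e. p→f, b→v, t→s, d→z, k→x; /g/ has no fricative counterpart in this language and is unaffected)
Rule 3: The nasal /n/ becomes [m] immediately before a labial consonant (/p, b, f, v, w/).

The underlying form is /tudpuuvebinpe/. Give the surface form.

tuzafuuvevimpe

Rule 1 (stop-cluster a-epenthesis): /d/ and /p/ form a stop–stop cluster, so [a] is inserted between them. /tudpuuvebinpe/ → tudapuuvebinpe.
Rule 2 (intervocalic spirantization): /d/ is a stop between vowels /u/ and /a/, so it spirantizes to the fricative [z]. /p/ is a stop between vowels /a/ and /u/, so it spirantizes to the fricative [f]. /b/ is a stop between vowels /e/ and /i/, so it spirantizes to the fricative [v]. /tudapuuvebinpe/ → tuzafuuvevinpe.
Rule 3 (nasal place assimilation): /n/ precedes the labial consonant /p/, so it assimilates in place to [m]. /tuzafuuvevinpe/ → tuzafuuvevimpe.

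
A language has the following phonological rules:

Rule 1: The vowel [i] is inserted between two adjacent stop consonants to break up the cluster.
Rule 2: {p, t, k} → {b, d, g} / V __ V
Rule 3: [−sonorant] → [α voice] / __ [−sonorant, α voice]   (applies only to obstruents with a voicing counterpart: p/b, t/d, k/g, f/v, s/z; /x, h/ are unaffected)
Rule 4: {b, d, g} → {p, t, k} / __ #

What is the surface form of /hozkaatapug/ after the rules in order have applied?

hoskaadabuk

Rule 1 (stop-cluster i-epenthesis): no segment meets the environment; /hozkaatapug/ is unchanged.
Rule 2 (intervocalic voicing): /t/ is a voiceless stop between vowels /a/ and /a/, so it voices to [d]. /p/ is a voiceless stop between vowels /a/ and /u/, so it voices to [b]. /hozkaatapug/ → hozkaadabug.
Rule 3 (regressive voicing assimilation): /z/ precedes the voiceless obstruent /k/, so it devoices to [s] by assimilation. /hozkaadabug/ → hoskaadabug.
Rule 4 (final devoicing): /g/ is a voiced stop in word-final position, so it devoices to [k]. /hoskaadabug/ → hoskaadabuk.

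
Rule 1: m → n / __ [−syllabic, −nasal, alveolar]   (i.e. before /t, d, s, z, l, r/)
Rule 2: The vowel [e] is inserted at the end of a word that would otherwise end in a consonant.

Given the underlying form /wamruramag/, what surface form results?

Rule 1 (nasal place assimilation): /m/ precedes the alveolar consonant /r/, so it assimilates in place to [n]. /wamruramag/ → wanruramag.
Rule 2 (final e-epenthesis): the form ends in the consonant /g/, so [e] is inserted word-finally. /wanruramag/ → wanruramage.

wanruramage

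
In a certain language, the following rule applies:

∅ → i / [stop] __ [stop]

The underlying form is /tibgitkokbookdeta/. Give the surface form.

/b/ and /g/ form a stop–stop cluster, so [i] is inserted between them.
/t/ and /k/ form a stop–stop cluster, so [i] is inserted between them.
/k/ and /b/ form a stop–stop cluster, so [i] is inserted between them.
/k/ and /d/ form a stop–stop cluster, so [i] is inserted between them.
Surface form: [tibigitikokibookideta].

tibigitikokibookideta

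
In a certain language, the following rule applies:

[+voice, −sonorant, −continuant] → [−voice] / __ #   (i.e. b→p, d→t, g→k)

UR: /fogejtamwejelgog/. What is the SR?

/g/ is a voiced stop in word-final position, so it devoices to [k].
Surface form: [fogejtamwejelgok].

fogejtamwejelgok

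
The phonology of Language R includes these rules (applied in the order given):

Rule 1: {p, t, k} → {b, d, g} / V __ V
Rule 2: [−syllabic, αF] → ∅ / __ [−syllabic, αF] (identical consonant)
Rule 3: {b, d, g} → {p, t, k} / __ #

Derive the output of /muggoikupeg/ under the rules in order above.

mugoigubek

Rule 1 (intervocalic voicing): /k/ is a voiceless stop between vowels /i/ and /u/, so it voices to [g]. /p/ is a voiceless stop between vowels /u/ and /e/, so it voices to [b]. /muggoikupeg/ → muggoigubeg.
Rule 2 (degemination): /gg/ is a geminate; the first /g/ deletes. /muggoigubeg/ → mugoigubeg.
Rule 3 (final devoicing): /g/ is a voiced stop in word-final position, so it devoices to [k]. /mugoigubeg/ → mugoigubek.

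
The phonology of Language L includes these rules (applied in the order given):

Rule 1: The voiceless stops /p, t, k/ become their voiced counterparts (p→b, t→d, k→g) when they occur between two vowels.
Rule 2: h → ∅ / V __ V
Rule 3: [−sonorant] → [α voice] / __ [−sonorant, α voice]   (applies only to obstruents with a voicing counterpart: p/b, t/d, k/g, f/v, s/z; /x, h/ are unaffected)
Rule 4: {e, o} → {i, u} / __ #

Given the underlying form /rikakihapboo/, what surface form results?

rigagiabbou

Rule 1 (intervocalic voicing): /k/ is a voiceless stop between vowels /i/ and /a/, so it voices to [g]. /k/ is a voiceless stop between vowels /a/ and /i/, so it voices to [g]. /rikakihapboo/ → rigagihapboo.
Rule 2 (intervocalic h-deletion): /h/ occurs between vowels /i/ and /a/, so it deletes. /rigagihapboo/ → rigagiapboo.
Rule 3 (regressive voicing assimilation): /p/ precedes the voiced obstruent /b/, so it voices to [b] by assimilation. /rigagiapboo/ → rigagiabboo.
Rule 4 (final vowel raising): /o/ is a mid vowel in word-final position, so it raises to [u]. /rigagiabboo/ → rigagiabbou.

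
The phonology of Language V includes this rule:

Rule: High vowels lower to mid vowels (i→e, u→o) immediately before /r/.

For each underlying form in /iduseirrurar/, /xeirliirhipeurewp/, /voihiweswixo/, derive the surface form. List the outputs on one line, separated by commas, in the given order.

iduseerrorar, xeerlierhipeorewp, voihiweswixo

/iduseirrurar/: /i/ is a high vowel immediately before /r/, so it lowers to [e]. /u/ is a high vowel immediately before /r/, so it lowers to [o]. → [iduseerrorar].
/xeirliirhipeurewp/: /i/ is a high vowel immediately before /r/, so it lowers to [e]. /i/ is a high vowel immediately before /r/, so it lowers to [e]. /u/ is a high vowel immediately before /r/, so it lowers to [o]. → [xeerlierhipeorewp].
/voihiweswixo/: the rule's environment is not met; surfaces unchanged as [voihiweswixo].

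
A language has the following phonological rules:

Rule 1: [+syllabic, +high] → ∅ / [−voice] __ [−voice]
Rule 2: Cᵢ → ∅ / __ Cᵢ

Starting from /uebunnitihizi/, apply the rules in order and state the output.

uebunithizi

Rule 1 (high vowel syncope): /i/ is a high vowel flanked by voiceless consonants /t/ and /h/, so it deletes. /uebunnitihizi/ → uebunnithizi.
Rule 2 (degemination): /nn/ is a geminate; the first /n/ deletes. /uebunnithizi/ → uebunithizi.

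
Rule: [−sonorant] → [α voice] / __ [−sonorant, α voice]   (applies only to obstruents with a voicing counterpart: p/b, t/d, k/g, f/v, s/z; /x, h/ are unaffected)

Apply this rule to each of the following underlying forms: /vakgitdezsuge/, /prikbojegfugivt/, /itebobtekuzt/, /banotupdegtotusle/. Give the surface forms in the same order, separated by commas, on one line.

vaggiddessuge, prigbojekfugift, iteboptekust, banotubdektotusle

/vakgitdezsuge/: /k/ precedes the voiced obstruent /g/, so it voices to [g] by assimilation. /t/ precedes the voiced obstruent /d/, so it voices to [d] by assimilation. /z/ precedes the voiceless obstruent /s/, so it devoices to [s] by assimilation. → [vaggiddessuge].
/prikbojegfugivt/: /k/ precedes the voiced obstruent /b/, so it voices to [g] by assimilation. /g/ precedes the voiceless obstruent /f/, so it devoices to [k] by assimilation. /v/ precedes the voiceless obstruent /t/, so it devoices to [f] by assimilation. → [prigbojekfugift].
/itebobtekuzt/: /b/ precedes the voiceless obstruent /t/, so it devoices to [p] by assimilation. /z/ precedes the voiceless obstruent /t/, so it devoices to [s] by assimilation. → [iteboptekust].
/banotupdegtotusle/: /p/ precedes the voiced obstruent /d/, so it voices to [b] by assimilation. /g/ precedes the voiceless obstruent /t/, so it devoices to [k] by assimilation. → [banotubdektotusle].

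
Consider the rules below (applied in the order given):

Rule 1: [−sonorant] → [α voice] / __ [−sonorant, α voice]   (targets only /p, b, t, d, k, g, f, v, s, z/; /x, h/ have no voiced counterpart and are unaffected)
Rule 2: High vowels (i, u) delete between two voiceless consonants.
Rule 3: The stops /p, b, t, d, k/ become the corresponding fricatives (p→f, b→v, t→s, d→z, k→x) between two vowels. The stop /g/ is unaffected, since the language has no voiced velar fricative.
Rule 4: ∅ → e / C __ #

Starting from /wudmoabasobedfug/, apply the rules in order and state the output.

Rule 1 (regressive voicing assimilation): /d/ precedes the voiceless obstruent /f/, so it devoices to [t] by assimilation. /wudmoabasobedfug/ → wudmoabasobetfug.
Rule 2 (high vowel syncope): no segment meets the environment; /wudmoabasobetfug/ is unchanged.
Rule 3 (intervocalic spirantization): /b/ is a stop between vowels /a/ and /a/, so it spirantizes to the fricative [v]. /b/ is a stop between vowels /o/ and /e/, so it spirantizes to the fricative [v]. /wudmoabasobetfug/ → wudmoavasovetfug.
Rule 4 (final e-epenthesis): the form ends in the consonant /g/, so [e] is inserted word-finally. /wudmoavasovetfug/ → wudmoavasovetfuge.

wudmoavasovetfuge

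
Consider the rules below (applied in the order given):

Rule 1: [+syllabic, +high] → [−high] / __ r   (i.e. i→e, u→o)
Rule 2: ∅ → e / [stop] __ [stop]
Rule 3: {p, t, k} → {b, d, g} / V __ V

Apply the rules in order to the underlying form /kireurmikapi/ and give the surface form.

kereormigabi

Rule 1 (pre-rhotic lowering): /i/ is a high vowel immediately before /r/, so it lowers to [e]. /u/ is a high vowel immediately before /r/, so it lowers to [o]. /kireurmikapi/ → kereormikapi.
Rule 2 (stop-cluster e-epenthesis): no segment meets the environment; /kereormikapi/ is unchanged.
Rule 3 (intervocalic voicing): /k/ is a voiceless stop between vowels /i/ and /a/, so it voices to [g]. /p/ is a voiceless stop between vowels /a/ and /i/, so it voices to [b]. /kereormikapi/ → kereormigabi.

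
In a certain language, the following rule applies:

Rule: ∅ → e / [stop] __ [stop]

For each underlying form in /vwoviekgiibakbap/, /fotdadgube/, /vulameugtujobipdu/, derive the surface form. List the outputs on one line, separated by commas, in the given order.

/vwoviekgiibakbap/: /k/ and /g/ form a stop–stop cluster, so [e] is inserted between them. /k/ and /b/ form a stop–stop cluster, so [e] is inserted between them. → [vwoviekegiibakebap].
/fotdadgube/: /t/ and /d/ form a stop–stop cluster, so [e] is inserted between them. /d/ and /g/ form a stop–stop cluster, so [e] is inserted between them. → [fotedadegube].
/vulameugtujobipdu/: /g/ and /t/ form a stop–stop cluster, so [e] is inserted between them. /p/ and /d/ form a stop–stop cluster, so [e] is inserted between them. → [vulameugetujobipedu].

vwoviekegiibakebap, fotedadegube, vulameugetujobipedu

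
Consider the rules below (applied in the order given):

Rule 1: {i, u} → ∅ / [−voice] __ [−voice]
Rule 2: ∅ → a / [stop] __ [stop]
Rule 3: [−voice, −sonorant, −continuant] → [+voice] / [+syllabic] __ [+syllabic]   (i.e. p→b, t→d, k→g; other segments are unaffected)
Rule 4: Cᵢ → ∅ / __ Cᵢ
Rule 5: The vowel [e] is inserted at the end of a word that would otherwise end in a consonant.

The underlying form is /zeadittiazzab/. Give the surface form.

Rule 1 (high vowel syncope): no segment meets the environment; /zeadittiazzab/ is unchanged.
Rule 2 (stop-cluster a-epenthesis): /t/ and /t/ form a stop–stop cluster, so [a] is inserted between them. /zeadittiazzab/ → zeaditatiazzab.
Rule 3 (intervocalic voicing): /t/ is a voiceless stop between vowels /i/ and /a/, so it voices to [d]. /t/ is a voiceless stop between vowels /a/ and /i/, so it voices to [d]. /zeaditatiazzab/ → zeadidadiazzab.
Rule 4 (degemination): /zz/ is a geminate; the first /z/ deletes. /zeadidadiazzab/ → zeadidadiazab.
Rule 5 (final e-epenthesis): the form ends in the consonant /b/, so [e] is inserted word-finally. /zeadidadiazab/ → zeadidadiazabe.

zeadidadiazabe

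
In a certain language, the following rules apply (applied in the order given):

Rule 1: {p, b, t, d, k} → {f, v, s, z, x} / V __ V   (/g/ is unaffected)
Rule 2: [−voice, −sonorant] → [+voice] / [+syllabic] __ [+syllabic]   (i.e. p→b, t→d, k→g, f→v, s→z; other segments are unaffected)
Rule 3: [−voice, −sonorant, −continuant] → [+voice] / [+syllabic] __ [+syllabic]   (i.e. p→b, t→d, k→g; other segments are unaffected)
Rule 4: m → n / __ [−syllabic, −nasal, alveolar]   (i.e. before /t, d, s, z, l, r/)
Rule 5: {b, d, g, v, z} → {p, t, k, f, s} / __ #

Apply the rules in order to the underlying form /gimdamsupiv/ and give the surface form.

Rule 1 (intervocalic spirantization): /p/ is a stop between vowels /u/ and /i/, so it spirantizes to the fricative [f]. /gimdamsupiv/ → gimdamsufiv.
Rule 2 (intervocalic voicing): /f/ is a voiceless obstruent between vowels /u/ and /i/, so it voices to [v]. /gimdamsufiv/ → gimdamsuviv.
Rule 3 (intervocalic voicing): no segment meets the environment; /gimdamsuviv/ is unchanged.
Rule 4 (nasal place assimilation): /m/ precedes the alveolar consonant /d/, so it assimilates in place to [n]. /m/ precedes the alveolar consonant /s/, so it assimilates in place to [n]. /gimdamsuviv/ → gindansuviv.
Rule 5 (final devoicing): /v/ is a voiced obstruent in word-final position, so it devoices to [f]. /gindansuviv/ → gindansuvif.

gindansuvif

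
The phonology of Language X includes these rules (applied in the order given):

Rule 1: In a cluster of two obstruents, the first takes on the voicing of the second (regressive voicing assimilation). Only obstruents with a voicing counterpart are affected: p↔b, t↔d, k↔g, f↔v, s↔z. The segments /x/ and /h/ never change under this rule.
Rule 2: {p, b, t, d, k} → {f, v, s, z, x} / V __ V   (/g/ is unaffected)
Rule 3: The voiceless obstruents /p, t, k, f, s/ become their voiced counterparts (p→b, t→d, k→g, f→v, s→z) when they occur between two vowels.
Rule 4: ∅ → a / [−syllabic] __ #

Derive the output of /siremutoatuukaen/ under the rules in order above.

siremuzoazuuxaena

Rule 1 (regressive voicing assimilation): no segment meets the environment; /siremutoatuukaen/ is unchanged.
Rule 2 (intervocalic spirantization): /t/ is a stop between vowels /u/ and /o/, so it spirantizes to the fricative [s]. /t/ is a stop between vowels /a/ and /u/, so it spirantizes to the fricative [s]. /k/ is a stop between vowels /u/ and /a/, so it spirantizes to the fricative [x]. /siremutoatuukaen/ → siremusoasuuxaen.
Rule 3 (intervocalic voicing): /s/ is a voiceless obstruent between vowels /u/ and /o/, so it voices to [z]. /s/ is a voiceless obstruent between vowels /a/ and /u/, so it voices to [z]. /siremusoasuuxaen/ → siremuzoazuuxaen.
Rule 4 (final a-epenthesis): the form ends in the consonant /n/, so [a] is inserted word-finally. /siremuzoazuuxaen/ → siremuzoazuuxaena.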